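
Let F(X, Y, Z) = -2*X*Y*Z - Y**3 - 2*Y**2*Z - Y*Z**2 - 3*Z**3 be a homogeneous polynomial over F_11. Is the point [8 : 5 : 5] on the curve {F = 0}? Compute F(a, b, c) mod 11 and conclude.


F(8,5,5) ≡ 1 (mod 11); P is NOT on the curve.

Evaluate F(8, 5, 5) term-by-term (mod 11).
  -2*X*Y*Z ↦ -2·8·5·5 = -400
  -Y**3 ↦ -1·1·125·1 = -125
  -2*Y**2*Z ↦ -2·1·25·5 = -250
  -Y*Z**2 ↦ -1·1·5·25 = -125
  -3*Z**3 ↦ -3·1·1·125 = -375
Sum: F(8, 5, 5) = (-400) + (-125) + (-250) + (-125) + (-375) = -1275.
Reducing mod 11: -1275 ≡ 1 (mod 11).
Since F(a, b, c) ≡ 1 ≠ 0 (mod 11), P does NOT lie on the curve.


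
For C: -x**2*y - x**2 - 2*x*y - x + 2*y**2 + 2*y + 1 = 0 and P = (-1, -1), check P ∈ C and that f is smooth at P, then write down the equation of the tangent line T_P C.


Tangent line at P: x - y = 0.

Step 1: f(-1, -1) = 0, so P lies on C.
Step 2: partial derivatives
  f_x(x, y) = -2*x*y - 2*x - 2*y - 1, f_y(x, y) = -x**2 - 2*x + 4*y + 2.
  f_x(P) = 1, f_y(P) = -1 (gradient nonzero, so P is smooth).
Step 3: tangent line at P: 1·(x − -1) + -1·(y − -1) = 0.
Expanding: x - y = 0.


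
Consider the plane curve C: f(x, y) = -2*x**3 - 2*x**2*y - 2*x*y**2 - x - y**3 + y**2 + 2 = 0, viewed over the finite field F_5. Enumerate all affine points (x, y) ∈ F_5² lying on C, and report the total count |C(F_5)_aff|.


Affine F_5-points: {(1, 1), (2, 4), (3, 0), (4, 0), (4, 1), (4, 2)}; count = 6.

For each of the 25 pairs (x, y) ∈ F_5², evaluate f(x, y) mod 5. Record the zeros.
  x = 0: [0↦2, 1↦2, 2↦3, 3↦4, 4↦4]  zeros at y ∈ ∅
  x = 1: [0↦4, 1↦0, 2↦3, 3↦2, 4↦1]  zeros at y ∈ {1}
  x = 2: [0↦4, 1↦2, 2↦3, 3↦1, 4↦0]  zeros at y ∈ {4}
  x = 3: [0↦0, 1↦1, 2↦1, 3↦4, 4↦4]  zeros at y ∈ {0}
  x = 4: [0↦0, 1↦0, 2↦0, 3↦4, 4↦1]  zeros at y ∈ {0, 1, 2}
Collecting zeros: affine points = {(1, 1), (2, 4), (3, 0), (4, 0), (4, 1), (4, 2)}.
Total count |C(F_5)_aff| = 6.


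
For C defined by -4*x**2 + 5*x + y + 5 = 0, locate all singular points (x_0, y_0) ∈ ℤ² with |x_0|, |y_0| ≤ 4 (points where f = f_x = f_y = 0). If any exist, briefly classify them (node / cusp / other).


No singular points in the scanned grid; C is smooth there.

Compute partial derivatives:
  f_x = 5 - 8*x.
  f_y = 1.
f_y = 1 is a nonzero constant, so f_y never vanishes: no point (x, y) can satisfy f = f_x = f_y = 0. In particular no (x, y) ∈ {−4, ..., 4}² is singular; the curve is smooth.


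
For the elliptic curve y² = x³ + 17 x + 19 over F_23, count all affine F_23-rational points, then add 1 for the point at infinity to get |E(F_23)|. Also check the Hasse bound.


Affine points = {(4, 6), (4, 17), (8, 0), (9, 2), (9, 21), (10, 4), (10, 19), (17, 0), (18, 4), (18, 19), (19, 5), (19, 18), (21, 0), (22, 1), (22, 22)}; affine count = 15; |E(F_23)| = 16.

Discriminant check: Δ ∝ 4a³ + 27b² = 4·17³ + 27·19² = 4·4913 + 27·361 ≡ 5 (mod 23). Nonzero ⇒ E is nonsingular.
For each x ∈ F_23, compute rhs = x³ + 17·x + 19 mod 23, then count y ∈ F_23 with y² ≡ rhs.
  x = 0: rhs = 19, matching y values: none (0 points).
  x = 1: rhs = 14, matching y values: none (0 points).
  x = 2: rhs = 15, matching y values: none (0 points).
  x = 3: rhs = 5, matching y values: none (0 points).
  x = 4: rhs = 13, matching y values: 6, 17 (2 points).
  x = 5: rhs = 22, matching y values: none (0 points).
  x = 6: rhs = 15, matching y values: none (0 points).
  x = 7: rhs = 21, matching y values: none (0 points).
  x = 8: rhs = 0, matching y values: 0 (1 points).
  x = 9: rhs = 4, matching y values: 2, 21 (2 points).
  x = 10: rhs = 16, matching y values: 4, 19 (2 points).
  x = 11: rhs = 19, matching y values: none (0 points).
  x = 12: rhs = 19, matching y values: none (0 points).
  x = 13: rhs = 22, matching y values: none (0 points).
  x = 14: rhs = 11, matching y values: none (0 points).
  x = 15: rhs = 15, matching y values: none (0 points).
  x = 16: rhs = 17, matching y values: none (0 points).
  x = 17: rhs = 0, matching y values: 0 (1 points).
  x = 18: rhs = 16, matching y values: 4, 19 (2 points).
  x = 19: rhs = 2, matching y values: 5, 18 (2 points).
  x = 20: rhs = 10, matching y values: none (0 points).
  x = 21: rhs = 0, matching y values: 0 (1 points).
  x = 22: rhs = 1, matching y values: 1, 22 (2 points).
Total affine count: 15.
Full point count |E(F_23)| = 15 + 1 = 16.
Hasse bound: |16 − (23+1)| = |-8| = 8 ≤ 2√23 ≈ 9.5917 ✓.


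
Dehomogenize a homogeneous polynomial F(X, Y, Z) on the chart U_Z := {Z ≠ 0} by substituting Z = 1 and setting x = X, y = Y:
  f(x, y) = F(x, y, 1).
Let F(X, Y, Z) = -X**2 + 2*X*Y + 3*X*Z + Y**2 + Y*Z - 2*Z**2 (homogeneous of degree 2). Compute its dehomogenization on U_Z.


f(x, y) = -x**2 + 2*x*y + 3*x + y**2 + y - 2

On U_Z we set Z = 1. Each monomial c·X^i·Y^j·Z^k in F becomes c·x^i·y^j·1^k = c·x^i·y^j.
Substituting Z = 1: F(X, Y, 1) = -x**2 + 2*x*y + 3*x + y**2 + y - 2.
Note: deg(f) ≤ deg(F) = 2; strict inequality happens when F is divisible by Z (lost terms).


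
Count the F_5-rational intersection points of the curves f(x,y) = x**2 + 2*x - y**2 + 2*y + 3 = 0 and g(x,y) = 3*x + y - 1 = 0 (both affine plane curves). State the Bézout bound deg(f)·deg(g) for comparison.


Common zeros: ∅; count = 0; Bézout bound = 2.

deg(f) = 2, deg(g) = 1, so Bézout bound = 2.
Scan x ∈ F_5. For each x, list the y ∈ F_5 with f(x, y) ≡ 0 and those with g(x, y) ≡ 0 (mod 5); the common zeros in that column are the intersection.
  x = 0: f ≡ 0 at y ∈ {3, 4}; g ≡ 0 at y ∈ {1}; common: ∅.
  x = 1: f ≡ 0 at y ∈ ∅; g ≡ 0 at y ∈ {3}; common: ∅.
  x = 2: f ≡ 0 at y ∈ ∅; g ≡ 0 at y ∈ {0}; common: ∅.
  x = 3: f ≡ 0 at y ∈ {3, 4}; g ≡ 0 at y ∈ {2}; common: ∅.
  x = 4: f ≡ 0 at y ∈ ∅; g ≡ 0 at y ∈ {4}; common: ∅.
Collecting: common zeros = ∅, so the count is 0.
Comparison with the Bézout bound: 0 ≤ 2 = deg(f)·deg(g), as expected for curves with no common component (the affine F_5-count falls short of the bound because intersections may lie at infinity, over extension fields, or carry multiplicity).


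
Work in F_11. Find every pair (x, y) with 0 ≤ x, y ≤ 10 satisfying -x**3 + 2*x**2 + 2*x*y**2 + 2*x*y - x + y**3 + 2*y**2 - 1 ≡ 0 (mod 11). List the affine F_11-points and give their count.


Affine F_11-points: {(0, 3), (0, 7), (0, 10), (1, 10), (5, 6), (6, 8), (7, 0), (9, 4)}; count = 8.

For each of the 121 pairs (x, y) ∈ F_11², evaluate f(x, y) mod 11. Record the zeros.
  x = 0: [0↦10, 1↦2, 2↦4, 3↦0, 4↦7, 5↦9, 6↦1, 7↦0, 8↦1, 9↦10, 10↦0]  zeros at y ∈ {3, 7, 10}
  x = 1: [0↦10, 1↦6, 2↦5, 3↦2, 4↦3, 5↦3, 6↦8, 7↦2, 8↦2, 9↦3, 10↦0]  zeros at y ∈ {10}
  x = 2: [0↦8, 1↦8, 2↦4, 3↦2, 4↦8, 5↦6, 6↦2, 7↦2, 8↦1, 9↦5, 10↦9]  zeros at y ∈ ∅
  x = 3: [0↦9, 1↦2, 2↦6, 3↦5, 4↦5, 5↦1, 6↦10, 7↦5, 8↦3, 9↦10, 10↦10]  zeros at y ∈ ∅
  x = 4: [0↦7, 1↦4, 2↦5, 3↦5, 4↦10, 5↦4, 6↦4, 7↦5, 8↦2, 9↦1, 10↦8]  zeros at y ∈ ∅
  x = 5: [0↦7, 1↦8, 2↦6, 3↦7, 4↦6, 5↦9, 6↦0, 7↦7, 8↦3, 9↦5, 10↦8]  zeros at y ∈ {6}
  x = 6: [0↦3, 1↦8, 2↦3, 3↦5, 4↦9, 5↦10, 6↦3, 7↦5, 8↦0, 9↦5, 10↦4]  zeros at y ∈ {8}
  x = 7: [0↦0, 1↦9, 2↦1, 3↦4, 4↦2, 5↦1, 6↦7, 7↦4, 8↦9, 9↦6, 10↦1]  zeros at y ∈ {0}
  x = 8: [0↦3, 1↦5, 2↦5, 3↦9, 4↦1, 5↦9, 6↦6, 7↦9, 8↦2, 9↦2, 10↦4]  zeros at y ∈ ∅
  x = 9: [0↦6, 1↦1, 2↦9, 3↦3, 4↦0, 5↦6, 6↦5, 7↦3, 8↦6, 9↦9, 10↦7]  zeros at y ∈ {4}
  x = 10: [0↦3, 1↦2, 2↦7, 3↦2, 4↦4, 5↦8, 6↦9, 7↦2, 8↦4, 9↦10, 10↦4]  zeros at y ∈ ∅
Collecting zeros: affine points = {(0, 3), (0, 7), (0, 10), (1, 10), (5, 6), (6, 8), (7, 0), (9, 4)}.
Total count |C(F_11)_aff| = 8.


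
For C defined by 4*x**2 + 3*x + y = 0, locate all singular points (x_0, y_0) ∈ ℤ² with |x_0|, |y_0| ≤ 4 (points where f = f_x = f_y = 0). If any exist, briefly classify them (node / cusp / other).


No singular points in the scanned grid; C is smooth there.

Compute partial derivatives:
  f_x = 8*x + 3.
  f_y = 1.
f_y = 1 is a nonzero constant, so f_y never vanishes: no point (x, y) can satisfy f = f_x = f_y = 0. In particular no (x, y) ∈ {−4, ..., 4}² is singular; the curve is smooth.


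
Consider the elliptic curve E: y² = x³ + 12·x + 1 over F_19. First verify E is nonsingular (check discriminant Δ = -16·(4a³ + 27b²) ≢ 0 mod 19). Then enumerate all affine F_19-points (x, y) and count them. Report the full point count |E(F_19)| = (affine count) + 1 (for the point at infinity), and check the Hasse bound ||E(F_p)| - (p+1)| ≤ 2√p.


Affine points = {(0, 1), (0, 18), (3, 8), (3, 11), (6, 2), (6, 17), (8, 1), (8, 18), (10, 0), (11, 1), (11, 18), (12, 7), (12, 12), (13, 6), (13, 13), (14, 5), (14, 14), (17, 8), (17, 11), (18, 8), (18, 11)}; affine count = 21; |E(F_19)| = 22.

Discriminant check: Δ ∝ 4a³ + 27b² = 4·12³ + 27·1² = 4·1728 + 27·1 ≡ 4 (mod 19). Nonzero ⇒ E is nonsingular.
For each x ∈ F_19, compute rhs = x³ + 12·x + 1 mod 19, then count y ∈ F_19 with y² ≡ rhs.
  x = 0: rhs = 1, matching y values: 1, 18 (2 points).
  x = 1: rhs = 14, matching y values: none (0 points).
  x = 2: rhs = 14, matching y values: none (0 points).
  x = 3: rhs = 7, matching y values: 8, 11 (2 points).
  x = 4: rhs = 18, matching y values: none (0 points).
  x = 5: rhs = 15, matching y values: none (0 points).
  x = 6: rhs = 4, matching y values: 2, 17 (2 points).
  x = 7: rhs = 10, matching y values: none (0 points).
  x = 8: rhs = 1, matching y values: 1, 18 (2 points).
  x = 9: rhs = 2, matching y values: none (0 points).
  x = 10: rhs = 0, matching y values: 0 (1 points).
  x = 11: rhs = 1, matching y values: 1, 18 (2 points).
  x = 12: rhs = 11, matching y values: 7, 12 (2 points).
  x = 13: rhs = 17, matching y values: 6, 13 (2 points).
  x = 14: rhs = 6, matching y values: 5, 14 (2 points).
  x = 15: rhs = 3, matching y values: none (0 points).
  x = 16: rhs = 14, matching y values: none (0 points).
  x = 17: rhs = 7, matching y values: 8, 11 (2 points).
  x = 18: rhs = 7, matching y values: 8, 11 (2 points).
Total affine count: 21.
Full point count |E(F_19)| = 21 + 1 = 22.
Hasse bound: |22 − (19+1)| = |2| = 2 ≤ 2√19 ≈ 8.7178 ✓.


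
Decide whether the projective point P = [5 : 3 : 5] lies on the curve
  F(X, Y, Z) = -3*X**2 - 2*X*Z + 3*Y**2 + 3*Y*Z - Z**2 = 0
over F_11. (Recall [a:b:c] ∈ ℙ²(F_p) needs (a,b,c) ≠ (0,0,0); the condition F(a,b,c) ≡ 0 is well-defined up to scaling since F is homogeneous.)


F(5,3,5) ≡ 10 (mod 11); P is NOT on the curve.

Evaluate F(5, 3, 5) term-by-term (mod 11).
  -3*X**2 ↦ -3·25·1·1 = -75
  -2*X*Z ↦ -2·5·1·5 = -50
  3*Y**2 ↦ 3·1·9·1 = 27
  3*Y*Z ↦ 3·1·3·5 = 45
  -Z**2 ↦ -1·1·1·25 = -25
Sum: F(5, 3, 5) = (-75) + (-50) + (27) + (45) + (-25) = -78.
Reducing mod 11: -78 ≡ 10 (mod 11).
Since F(a, b, c) ≡ 10 ≠ 0 (mod 11), P does NOT lie on the curve.


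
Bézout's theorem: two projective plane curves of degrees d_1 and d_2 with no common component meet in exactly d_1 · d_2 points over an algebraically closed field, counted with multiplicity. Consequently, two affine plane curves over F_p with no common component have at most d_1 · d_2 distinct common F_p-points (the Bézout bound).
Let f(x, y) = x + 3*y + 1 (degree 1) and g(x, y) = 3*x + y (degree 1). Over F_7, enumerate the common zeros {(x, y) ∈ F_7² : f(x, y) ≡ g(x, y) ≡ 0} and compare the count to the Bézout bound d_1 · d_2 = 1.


Common zeros: {(1, 4)}; count = 1; Bézout bound = 1.

deg(f) = 1, deg(g) = 1, so Bézout bound = 1.
Scan x ∈ F_7. For each x, list the y ∈ F_7 with f(x, y) ≡ 0 and those with g(x, y) ≡ 0 (mod 7); the common zeros in that column are the intersection.
  x = 0: f ≡ 0 at y ∈ {2}; g ≡ 0 at y ∈ {0}; common: ∅.
  x = 1: f ≡ 0 at y ∈ {4}; g ≡ 0 at y ∈ {4}; common: {4}.
  x = 2: f ≡ 0 at y ∈ {6}; g ≡ 0 at y ∈ {1}; common: ∅.
  x = 3: f ≡ 0 at y ∈ {1}; g ≡ 0 at y ∈ {5}; common: ∅.
  x = 4: f ≡ 0 at y ∈ {3}; g ≡ 0 at y ∈ {2}; common: ∅.
  x = 5: f ≡ 0 at y ∈ {5}; g ≡ 0 at y ∈ {6}; common: ∅.
  x = 6: f ≡ 0 at y ∈ {0}; g ≡ 0 at y ∈ {3}; common: ∅.
Collecting: common zeros = {(1, 4)}, so the count is 1.
Comparison with the Bézout bound: 1 ≤ 1 = deg(f)·deg(g), as expected for curves with no common component (the bound is attained).


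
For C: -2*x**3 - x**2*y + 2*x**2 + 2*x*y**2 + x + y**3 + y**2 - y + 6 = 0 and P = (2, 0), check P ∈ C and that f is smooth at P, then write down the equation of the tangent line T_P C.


Tangent line at P: -15*x - 5*y + 30 = 0.

Step 1: f(2, 0) = 0, so P lies on C.
Step 2: partial derivatives
  f_x(x, y) = -6*x**2 - 2*x*y + 4*x + 2*y**2 + 1, f_y(x, y) = -x**2 + 4*x*y + 3*y**2 + 2*y - 1.
  f_x(P) = -15, f_y(P) = -5 (gradient nonzero, so P is smooth).
Step 3: tangent line at P: -15·(x − 2) + -5·(y − 0) = 0.
Expanding: -15*x - 5*y + 30 = 0.


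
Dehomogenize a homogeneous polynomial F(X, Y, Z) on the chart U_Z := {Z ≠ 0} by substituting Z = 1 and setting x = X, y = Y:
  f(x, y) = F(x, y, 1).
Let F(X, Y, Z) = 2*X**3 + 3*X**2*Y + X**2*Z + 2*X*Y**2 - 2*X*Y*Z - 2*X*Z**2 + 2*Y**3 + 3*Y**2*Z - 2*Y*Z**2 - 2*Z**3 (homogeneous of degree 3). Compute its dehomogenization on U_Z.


f(x, y) = 2*x**3 + 3*x**2*y + x**2 + 2*x*y**2 - 2*x*y - 2*x + 2*y**3 + 3*y**2 - 2*y - 2

On U_Z we set Z = 1. Each monomial c·X^i·Y^j·Z^k in F becomes c·x^i·y^j·1^k = c·x^i·y^j.
Substituting Z = 1: F(X, Y, 1) = 2*x**3 + 3*x**2*y + x**2 + 2*x*y**2 - 2*x*y - 2*x + 2*y**3 + 3*y**2 - 2*y - 2.
Note: deg(f) ≤ deg(F) = 3; strict inequality happens when F is divisible by Z (lost terms).


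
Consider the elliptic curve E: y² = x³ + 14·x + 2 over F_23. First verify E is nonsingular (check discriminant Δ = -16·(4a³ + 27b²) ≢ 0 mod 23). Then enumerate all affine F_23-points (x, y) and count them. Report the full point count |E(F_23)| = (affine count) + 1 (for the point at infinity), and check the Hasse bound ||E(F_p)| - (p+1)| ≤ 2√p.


Affine points = {(0, 5), (0, 18), (3, 5), (3, 18), (5, 6), (5, 17), (6, 7), (6, 16), (7, 11), (7, 12), (9, 11), (9, 12), (12, 9), (12, 14), (13, 9), (13, 14), (17, 1), (17, 22), (20, 5), (20, 18), (21, 9), (21, 14)}; affine count = 22; |E(F_23)| = 23.

Discriminant check: Δ ∝ 4a³ + 27b² = 4·14³ + 27·2² = 4·2744 + 27·4 ≡ 21 (mod 23). Nonzero ⇒ E is nonsingular.
For each x ∈ F_23, compute rhs = x³ + 14·x + 2 mod 23, then count y ∈ F_23 with y² ≡ rhs.
  x = 0: rhs = 2, matching y values: 5, 18 (2 points).
  x = 1: rhs = 17, matching y values: none (0 points).
  x = 2: rhs = 15, matching y values: none (0 points).
  x = 3: rhs = 2, matching y values: 5, 18 (2 points).
  x = 4: rhs = 7, matching y values: none (0 points).
  x = 5: rhs = 13, matching y values: 6, 17 (2 points).
  x = 6: rhs = 3, matching y values: 7, 16 (2 points).
  x = 7: rhs = 6, matching y values: 11, 12 (2 points).
  x = 8: rhs = 5, matching y values: none (0 points).
  x = 9: rhs = 6, matching y values: 11, 12 (2 points).
  x = 10: rhs = 15, matching y values: none (0 points).
  x = 11: rhs = 15, matching y values: none (0 points).
  x = 12: rhs = 12, matching y values: 9, 14 (2 points).
  x = 13: rhs = 12, matching y values: 9, 14 (2 points).
  x = 14: rhs = 21, matching y values: none (0 points).
  x = 15: rhs = 22, matching y values: none (0 points).
  x = 16: rhs = 21, matching y values: none (0 points).
  x = 17: rhs = 1, matching y values: 1, 22 (2 points).
  x = 18: rhs = 14, matching y values: none (0 points).
  x = 19: rhs = 20, matching y values: none (0 points).
  x = 20: rhs = 2, matching y values: 5, 18 (2 points).
  x = 21: rhs = 12, matching y values: 9, 14 (2 points).
  x = 22: rhs = 10, matching y values: none (0 points).
Total affine count: 22.
Full point count |E(F_23)| = 22 + 1 = 23.
Hasse bound: |23 − (23+1)| = |-1| = 1 ≤ 2√23 ≈ 9.5917 ✓.


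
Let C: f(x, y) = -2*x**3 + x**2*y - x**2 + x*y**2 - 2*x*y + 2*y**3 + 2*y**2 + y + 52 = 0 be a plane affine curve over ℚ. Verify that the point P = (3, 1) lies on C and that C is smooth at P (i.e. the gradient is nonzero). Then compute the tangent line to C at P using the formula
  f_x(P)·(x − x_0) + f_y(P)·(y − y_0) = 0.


Tangent line at P: -55*x + 20*y + 145 = 0.

Step 1: f(3, 1) = 0, so P lies on C.
Step 2: partial derivatives
  f_x(x, y) = -6*x**2 + 2*x*y - 2*x + y**2 - 2*y, f_y(x, y) = x**2 + 2*x*y - 2*x + 6*y**2 + 4*y + 1.
  f_x(P) = -55, f_y(P) = 20 (gradient nonzero, so P is smooth).
Step 3: tangent line at P: -55·(x − 3) + 20·(y − 1) = 0.
Expanding: -55*x + 20*y + 145 = 0.


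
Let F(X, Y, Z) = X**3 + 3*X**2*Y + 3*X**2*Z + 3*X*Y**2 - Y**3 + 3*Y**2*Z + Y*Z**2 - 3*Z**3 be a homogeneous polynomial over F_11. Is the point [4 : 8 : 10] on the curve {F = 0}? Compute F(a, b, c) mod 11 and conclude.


F(4,8,10) ≡ 2 (mod 11); P is NOT on the curve.

Evaluate F(4, 8, 10) term-by-term (mod 11).
  X**3 ↦ 1·64·1·1 = 64
  3*X**2*Y ↦ 3·16·8·1 = 384
  3*X**2*Z ↦ 3·16·1·10 = 480
  3*X*Y**2 ↦ 3·4·64·1 = 768
  -Y**3 ↦ -1·1·512·1 = -512
  3*Y**2*Z ↦ 3·1·64·10 = 1920
  Y*Z**2 ↦ 1·1·8·100 = 800
  -3*Z**3 ↦ -3·1·1·1000 = -3000
Sum: F(4, 8, 10) = (64) + (384) + (480) + (768) + (-512) + (1920) + (800) + (-3000) = 904.
Reducing mod 11: 904 ≡ 2 (mod 11).
Since F(a, b, c) ≡ 2 ≠ 0 (mod 11), P does NOT lie on the curve.


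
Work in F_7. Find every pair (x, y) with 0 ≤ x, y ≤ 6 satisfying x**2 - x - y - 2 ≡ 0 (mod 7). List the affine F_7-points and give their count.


Affine F_7-points: {(0, 5), (1, 5), (2, 0), (3, 4), (4, 3), (5, 4), (6, 0)}; count = 7.

For each of the 49 pairs (x, y) ∈ F_7², evaluate f(x, y) mod 7. Record the zeros.
  x = 0: [0↦5, 1↦4, 2↦3, 3↦2, 4↦1, 5↦0, 6↦6]  zeros at y ∈ {5}
  x = 1: [0↦5, 1↦4, 2↦3, 3↦2, 4↦1, 5↦0, 6↦6]  zeros at y ∈ {5}
  x = 2: [0↦0, 1↦6, 2↦5, 3↦4, 4↦3, 5↦2, 6↦1]  zeros at y ∈ {0}
  x = 3: [0↦4, 1↦3, 2↦2, 3↦1, 4↦0, 5↦6, 6↦5]  zeros at y ∈ {4}
  x = 4: [0↦3, 1↦2, 2↦1, 3↦0, 4↦6, 5↦5, 6↦4]  zeros at y ∈ {3}
  x = 5: [0↦4, 1↦3, 2↦2, 3↦1, 4↦0, 5↦6, 6↦5]  zeros at y ∈ {4}
  x = 6: [0↦0, 1↦6, 2↦5, 3↦4, 4↦3, 5↦2, 6↦1]  zeros at y ∈ {0}
Collecting zeros: affine points = {(0, 5), (1, 5), (2, 0), (3, 4), (4, 3), (5, 4), (6, 0)}.
Total count |C(F_7)_aff| = 7.


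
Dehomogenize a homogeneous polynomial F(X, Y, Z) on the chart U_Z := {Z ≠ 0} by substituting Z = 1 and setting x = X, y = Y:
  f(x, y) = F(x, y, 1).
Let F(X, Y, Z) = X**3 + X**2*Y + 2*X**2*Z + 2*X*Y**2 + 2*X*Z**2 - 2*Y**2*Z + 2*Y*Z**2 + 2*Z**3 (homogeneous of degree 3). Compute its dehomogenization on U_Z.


f(x, y) = x**3 + x**2*y + 2*x**2 + 2*x*y**2 + 2*x - 2*y**2 + 2*y + 2

On U_Z we set Z = 1. Each monomial c·X^i·Y^j·Z^k in F becomes c·x^i·y^j·1^k = c·x^i·y^j.
Substituting Z = 1: F(X, Y, 1) = x**3 + x**2*y + 2*x**2 + 2*x*y**2 + 2*x - 2*y**2 + 2*y + 2.
Note: deg(f) ≤ deg(F) = 3; strict inequality happens when F is divisible by Z (lost terms).


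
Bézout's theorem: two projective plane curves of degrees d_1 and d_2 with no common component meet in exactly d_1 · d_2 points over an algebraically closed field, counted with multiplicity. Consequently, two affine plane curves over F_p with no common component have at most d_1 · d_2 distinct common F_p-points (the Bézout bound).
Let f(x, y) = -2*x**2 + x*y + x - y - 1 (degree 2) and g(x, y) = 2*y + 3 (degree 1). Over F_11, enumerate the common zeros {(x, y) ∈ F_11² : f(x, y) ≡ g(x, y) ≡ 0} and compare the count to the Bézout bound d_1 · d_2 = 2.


Common zeros: ∅; count = 0; Bézout bound = 2.

deg(f) = 2, deg(g) = 1, so Bézout bound = 2.
Scan x ∈ F_11. For each x, list the y ∈ F_11 with f(x, y) ≡ 0 and those with g(x, y) ≡ 0 (mod 11); the common zeros in that column are the intersection.
  x = 0: f ≡ 0 at y ∈ {10}; g ≡ 0 at y ∈ {4}; common: ∅.
  x = 1: f ≡ 0 at y ∈ ∅; g ≡ 0 at y ∈ {4}; common: ∅.
  x = 2: f ≡ 0 at y ∈ {7}; g ≡ 0 at y ∈ {4}; common: ∅.
  x = 3: f ≡ 0 at y ∈ {8}; g ≡ 0 at y ∈ {4}; common: ∅.
  x = 4: f ≡ 0 at y ∈ {6}; g ≡ 0 at y ∈ {4}; common: ∅.
  x = 5: f ≡ 0 at y ∈ {6}; g ≡ 0 at y ∈ {4}; common: ∅.
  x = 6: f ≡ 0 at y ∈ {9}; g ≡ 0 at y ∈ {4}; common: ∅.
  x = 7: f ≡ 0 at y ∈ {8}; g ≡ 0 at y ∈ {4}; common: ∅.
  x = 8: f ≡ 0 at y ∈ {0}; g ≡ 0 at y ∈ {4}; common: ∅.
  x = 9: f ≡ 0 at y ∈ {0}; g ≡ 0 at y ∈ {4}; common: ∅.
  x = 10: f ≡ 0 at y ∈ {9}; g ≡ 0 at y ∈ {4}; common: ∅.
Collecting: common zeros = ∅, so the count is 0.
Comparison with the Bézout bound: 0 ≤ 2 = deg(f)·deg(g), as expected for curves with no common component (the affine F_11-count falls short of the bound because intersections may lie at infinity, over extension fields, or carry multiplicity).


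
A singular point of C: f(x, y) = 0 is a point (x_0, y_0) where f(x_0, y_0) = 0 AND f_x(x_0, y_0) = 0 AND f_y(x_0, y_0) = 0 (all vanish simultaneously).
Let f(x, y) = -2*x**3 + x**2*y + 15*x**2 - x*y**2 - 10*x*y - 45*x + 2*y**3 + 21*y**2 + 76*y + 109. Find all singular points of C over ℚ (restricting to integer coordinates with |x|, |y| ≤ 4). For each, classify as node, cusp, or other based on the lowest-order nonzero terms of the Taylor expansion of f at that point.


Singular points: {(2, -3)}; classification: cusp.

Compute partial derivatives:
  f_x = -6*x**2 + 2*x*y + 30*x - y**2 - 10*y - 45.
  f_y = x**2 - 2*x*y - 10*x + 6*y**2 + 42*y + 76.
Scan x_0 ∈ {−4, ..., 4}. For each x_0, f_y(x_0, y) is a polynomial in y; find its integer roots y ∈ {−4, ..., 4}, then test f_x and f at those candidates.
  x = -4: f_y(-4, y) = 6*y**2 + 50*y + 132; no integer root y with |y| ≤ 4.
  x = -3: f_y(-3, y) = 6*y**2 + 48*y + 115; no integer root y with |y| ≤ 4.
  x = -2: f_y(-2, y) = 6*y**2 + 46*y + 100; no integer root y with |y| ≤ 4.
  x = -1: f_y(-1, y) = 6*y**2 + 44*y + 87; no integer root y with |y| ≤ 4.
  x = 0: f_y(0, y) = 6*y**2 + 42*y + 76; no integer root y with |y| ≤ 4.
  x = 1: f_y(1, y) = 6*y**2 + 40*y + 67; no integer root y with |y| ≤ 4.
  x = 2: f_y(2, y) = 6*y**2 + 38*y + 60; vanishes at y ∈ {-3}. (2, -3): f_x = 0, f = 0 — SINGULAR.
  x = 3: f_y(3, y) = 6*y**2 + 36*y + 55; no integer root y with |y| ≤ 4.
  x = 4: f_y(4, y) = 6*y**2 + 34*y + 52; no integer root y with |y| ≤ 4.
Only singular point on the grid: (2, -3).
Classify: substitute x = 2 + u, y = -3 + v and expand: f = -2*u**3 + u**2*v - u*v**2 + 2*v**3 + v**2.
No constant or linear terms (consistent with a singular point). Quadratic part: v**2. Cubic part: -2*u**3 + u**2*v - u*v**2 + 2*v**3.
The quadratic part v**2 is a perfect square, so there is a single (double) tangent line v = 0, i.e. y = -3. Restricting the cubic part to that line (v = 0) leaves -2*u**3 ≠ 0, so f is not divisible by v and the branch is v² ≈ 2*u**3 to lowest order — this is a cusp.
Classification: cusp.


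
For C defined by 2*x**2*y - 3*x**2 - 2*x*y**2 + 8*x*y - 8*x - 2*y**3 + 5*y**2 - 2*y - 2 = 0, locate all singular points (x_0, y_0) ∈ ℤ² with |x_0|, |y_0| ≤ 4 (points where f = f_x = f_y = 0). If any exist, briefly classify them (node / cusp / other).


Singular points: {(-1, 1)}; classification: node.

Compute partial derivatives:
  f_x = 4*x*y - 6*x - 2*y**2 + 8*y - 8.
  f_y = 2*x**2 - 4*x*y + 8*x - 6*y**2 + 10*y - 2.
Scan x_0 ∈ {−4, ..., 4}. For each x_0, f_y(x_0, y) is a polynomial in y; find its integer roots y ∈ {−4, ..., 4}, then test f_x and f at those candidates.
  x = -4: f_y(-4, y) = -6*y**2 + 26*y - 2; no integer root y with |y| ≤ 4.
  x = -3: f_y(-3, y) = -6*y**2 + 22*y - 8; no integer root y with |y| ≤ 4.
  x = -2: f_y(-2, y) = -6*y**2 + 18*y - 10; no integer root y with |y| ≤ 4.
  x = -1: f_y(-1, y) = -6*y**2 + 14*y - 8; vanishes at y ∈ {1}. (-1, 1): f_x = 0, f = 0 — SINGULAR.
  x = 0: f_y(0, y) = -6*y**2 + 10*y - 2; no integer root y with |y| ≤ 4.
  x = 1: f_y(1, y) = -6*y**2 + 6*y + 8; no integer root y with |y| ≤ 4.
  x = 2: f_y(2, y) = -6*y**2 + 2*y + 22; no integer root y with |y| ≤ 4.
  x = 3: f_y(3, y) = -6*y**2 - 2*y + 40; no integer root y with |y| ≤ 4.
  x = 4: f_y(4, y) = -6*y**2 - 6*y + 62; no integer root y with |y| ≤ 4.
Only singular point on the grid: (-1, 1).
Classify: substitute x = -1 + u, y = 1 + v and expand: f = 2*u**2*v - u**2 - 2*u*v**2 - 2*v**3 + v**2.
No constant or linear terms (consistent with a singular point). Quadratic part: -u**2 + v**2. Cubic part: 2*u**2*v - 2*u*v**2 - 2*v**3.
The quadratic part v**2 - u**2 = (v − u)(v + u) splits into two distinct linear factors, so there are two distinct tangent lines y − 1 = ±(x − -1) — this is a node (ordinary double point).
Classification: node.


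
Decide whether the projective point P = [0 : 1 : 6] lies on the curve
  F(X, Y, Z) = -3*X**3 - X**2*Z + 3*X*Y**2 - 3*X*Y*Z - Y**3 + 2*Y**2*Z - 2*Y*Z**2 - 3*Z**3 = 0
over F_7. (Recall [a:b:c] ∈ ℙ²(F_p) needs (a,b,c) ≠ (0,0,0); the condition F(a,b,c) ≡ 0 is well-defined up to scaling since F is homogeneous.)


F(0,1,6) ≡ 5 (mod 7); P is NOT on the curve.

Evaluate F(0, 1, 6) term-by-term (mod 7).
  -3*X**3 ↦ -3·0·1·1 = 0
  -X**2*Z ↦ -1·0·1·6 = 0
  3*X*Y**2 ↦ 3·0·1·1 = 0
  -3*X*Y*Z ↦ -3·0·1·6 = 0
  -Y**3 ↦ -1·1·1·1 = -1
  2*Y**2*Z ↦ 2·1·1·6 = 12
  -2*Y*Z**2 ↦ -2·1·1·36 = -72
  -3*Z**3 ↦ -3·1·1·216 = -648
Sum: F(0, 1, 6) = (0) + (0) + (0) + (0) + (-1) + (12) + (-72) + (-648) = -709.
Reducing mod 7: -709 ≡ 5 (mod 7).
Since F(a, b, c) ≡ 5 ≠ 0 (mod 7), P does NOT lie on the curve.


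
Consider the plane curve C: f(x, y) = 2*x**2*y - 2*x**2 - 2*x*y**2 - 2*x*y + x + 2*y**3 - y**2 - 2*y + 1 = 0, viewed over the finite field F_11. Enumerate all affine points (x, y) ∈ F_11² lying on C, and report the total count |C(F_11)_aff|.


Affine F_11-points: {(0, 1), (0, 6), (0, 10), (1, 0), (1, 2), (1, 5), (2, 8), (3, 10), (5, 0), (5, 5), (5, 6), (7, 9), (9, 8), (9, 9), (10, 2)}; count = 15.

For each of the 121 pairs (x, y) ∈ F_11², evaluate f(x, y) mod 11. Record the zeros.
  x = 0: [0↦1, 1↦0, 2↦9, 3↦7, 4↦6, 5↦7, 6↦0, 7↦8, 8↦10, 9↦7, 10↦0]  zeros at y ∈ {1, 6, 10}
  x = 1: [0↦0, 1↦8, 2↦0, 3↦10, 4↦6, 5↦0, 6↦4, 7↦8, 8↦2, 9↦9, 10↦8]  zeros at y ∈ {0, 2, 5}
  x = 2: [0↦6, 1↦5, 2↦6, 3↦10, 4↦7, 5↦9, 6↦6, 7↦10, 8↦0, 9↦10, 10↦8]  zeros at y ∈ {8}
  x = 3: [0↦8, 1↦2, 2↦5, 3↦7, 4↦9, 5↦1, 6↦6, 7↦3, 8↦4, 9↦10, 10↦0]  zeros at y ∈ {10}
  x = 4: [0↦6, 1↦10, 2↦8, 3↦1, 4↦1, 5↦9, 6↦4, 7↦9, 8↦3, 9↦9, 10↦6]  zeros at y ∈ ∅
  x = 5: [0↦0, 1↦7, 2↦4, 3↦3, 4↦5, 5↦0, 6↦0, 7↦6, 8↦8, 9↦7, 10↦4]  zeros at y ∈ {0, 5, 6}
  x = 6: [0↦1, 1↦4, 2↦4, 3↦2, 4↦10, 5↦7, 6↦5, 7↦5, 8↦8, 9↦4, 10↦5]  zeros at y ∈ ∅
  x = 7: [0↦9, 1↦1, 2↦8, 3↦9, 4↦5, 5↦8, 6↦8, 7↦6, 8↦3, 9↦0, 10↦9]  zeros at y ∈ {9}
  x = 8: [0↦2, 1↦9, 2↦5, 3↦2, 4↦1, 5↦3, 6↦9, 7↦9, 8↦4, 9↦6, 10↦5]  zeros at y ∈ ∅
  x = 9: [0↦2, 1↦6, 2↦6, 3↦3, 4↦9, 5↦3, 6↦8, 7↦3, 8↦0, 9↦0, 10↦4]  zeros at y ∈ {8, 9}
  x = 10: [0↦9, 1↦3, 2↦0, 3↦1, 4↦7, 5↦8, 6↦5, 7↦10, 8↦2, 9↦4, 10↦6]  zeros at y ∈ {2}
Collecting zeros: affine points = {(0, 1), (0, 6), (0, 10), (1, 0), (1, 2), (1, 5), (2, 8), (3, 10), (5, 0), (5, 5), (5, 6), (7, 9), (9, 8), (9, 9), (10, 2)}.
Total count |C(F_11)_aff| = 15.


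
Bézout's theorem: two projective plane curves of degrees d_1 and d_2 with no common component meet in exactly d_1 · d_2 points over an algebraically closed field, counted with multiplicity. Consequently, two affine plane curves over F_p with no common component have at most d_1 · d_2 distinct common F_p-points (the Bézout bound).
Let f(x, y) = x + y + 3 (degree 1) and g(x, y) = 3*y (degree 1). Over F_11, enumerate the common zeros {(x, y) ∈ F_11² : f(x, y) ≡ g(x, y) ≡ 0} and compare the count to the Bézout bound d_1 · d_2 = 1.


Common zeros: {(8, 0)}; count = 1; Bézout bound = 1.

deg(f) = 1, deg(g) = 1, so Bézout bound = 1.
Scan x ∈ F_11. For each x, list the y ∈ F_11 with f(x, y) ≡ 0 and those with g(x, y) ≡ 0 (mod 11); the common zeros in that column are the intersection.
  x = 0: f ≡ 0 at y ∈ {8}; g ≡ 0 at y ∈ {0}; common: ∅.
  x = 1: f ≡ 0 at y ∈ {7}; g ≡ 0 at y ∈ {0}; common: ∅.
  x = 2: f ≡ 0 at y ∈ {6}; g ≡ 0 at y ∈ {0}; common: ∅.
  x = 3: f ≡ 0 at y ∈ {5}; g ≡ 0 at y ∈ {0}; common: ∅.
  x = 4: f ≡ 0 at y ∈ {4}; g ≡ 0 at y ∈ {0}; common: ∅.
  x = 5: f ≡ 0 at y ∈ {3}; g ≡ 0 at y ∈ {0}; common: ∅.
  x = 6: f ≡ 0 at y ∈ {2}; g ≡ 0 at y ∈ {0}; common: ∅.
  x = 7: f ≡ 0 at y ∈ {1}; g ≡ 0 at y ∈ {0}; common: ∅.
  x = 8: f ≡ 0 at y ∈ {0}; g ≡ 0 at y ∈ {0}; common: {0}.
  x = 9: f ≡ 0 at y ∈ {10}; g ≡ 0 at y ∈ {0}; common: ∅.
  x = 10: f ≡ 0 at y ∈ {9}; g ≡ 0 at y ∈ {0}; common: ∅.
Collecting: common zeros = {(8, 0)}, so the count is 1.
Comparison with the Bézout bound: 1 ≤ 1 = deg(f)·deg(g), as expected for curves with no common component (the bound is attained).


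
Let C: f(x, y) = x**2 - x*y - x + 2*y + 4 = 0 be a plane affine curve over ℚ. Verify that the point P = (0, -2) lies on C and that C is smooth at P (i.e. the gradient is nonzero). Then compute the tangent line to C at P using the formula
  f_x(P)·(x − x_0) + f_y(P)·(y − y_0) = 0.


Tangent line at P: x + 2*y + 4 = 0.

Step 1: f(0, -2) = 0, so P lies on C.
Step 2: partial derivatives
  f_x(x, y) = 2*x - y - 1, f_y(x, y) = 2 - x.
  f_x(P) = 1, f_y(P) = 2 (gradient nonzero, so P is smooth).
Step 3: tangent line at P: 1·(x − 0) + 2·(y − -2) = 0.
Expanding: x + 2*y + 4 = 0.


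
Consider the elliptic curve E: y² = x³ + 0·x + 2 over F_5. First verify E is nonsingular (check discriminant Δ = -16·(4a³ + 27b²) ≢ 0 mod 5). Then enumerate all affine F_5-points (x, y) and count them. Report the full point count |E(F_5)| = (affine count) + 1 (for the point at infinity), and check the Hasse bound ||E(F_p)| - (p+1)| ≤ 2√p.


Affine points = {(2, 0), (3, 2), (3, 3), (4, 1), (4, 4)}; affine count = 5; |E(F_5)| = 6.

Discriminant check: Δ ∝ 4a³ + 27b² = 4·0³ + 27·2² = 4·0 + 27·4 ≡ 3 (mod 5). Nonzero ⇒ E is nonsingular.
For each x ∈ F_5, compute rhs = x³ + 0·x + 2 mod 5, then count y ∈ F_5 with y² ≡ rhs.
  x = 0: rhs = 2, matching y values: none (0 points).
  x = 1: rhs = 3, matching y values: none (0 points).
  x = 2: rhs = 0, matching y values: 0 (1 points).
  x = 3: rhs = 4, matching y values: 2, 3 (2 points).
  x = 4: rhs = 1, matching y values: 1, 4 (2 points).
Total affine count: 5.
Full point count |E(F_5)| = 5 + 1 = 6.
Hasse bound: |6 − (5+1)| = |0| = 0 ≤ 2√5 ≈ 4.4721 ✓.


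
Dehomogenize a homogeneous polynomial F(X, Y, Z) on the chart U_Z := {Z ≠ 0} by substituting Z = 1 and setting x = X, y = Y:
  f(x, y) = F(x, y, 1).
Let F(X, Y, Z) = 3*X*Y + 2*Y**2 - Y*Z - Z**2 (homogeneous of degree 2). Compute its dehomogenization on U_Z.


f(x, y) = 3*x*y + 2*y**2 - y - 1

On U_Z we set Z = 1. Each monomial c·X^i·Y^j·Z^k in F becomes c·x^i·y^j·1^k = c·x^i·y^j.
Substituting Z = 1: F(X, Y, 1) = 3*x*y + 2*y**2 - y - 1.
Note: deg(f) ≤ deg(F) = 2; strict inequality happens when F is divisible by Z (lost terms).


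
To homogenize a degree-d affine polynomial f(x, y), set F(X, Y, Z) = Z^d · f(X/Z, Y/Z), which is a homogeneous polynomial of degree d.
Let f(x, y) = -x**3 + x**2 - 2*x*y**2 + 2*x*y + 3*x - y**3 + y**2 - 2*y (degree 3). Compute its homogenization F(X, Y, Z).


F(X, Y, Z) = -X**3 + X**2*Z - 2*X*Y**2 + 2*X*Y*Z + 3*X*Z**2 - Y**3 + Y**2*Z - 2*Y*Z**2

deg(f) = 3.
Substitute x = X/Z, y = Y/Z into f, then multiply by Z^3.
  monomial -1·x^3·y^0 ↦ -1·X^3·Y^0·Z^0.
  monomial 1·x^2·y^0 ↦ 1·X^2·Y^0·Z^1.
  monomial -2·x^1·y^2 ↦ -2·X^1·Y^2·Z^0.
  monomial 2·x^1·y^1 ↦ 2·X^1·Y^1·Z^1.
  monomial 3·x^1·y^0 ↦ 3·X^1·Y^0·Z^2.
  monomial -1·x^0·y^3 ↦ -1·X^0·Y^3·Z^0.
  monomial 1·x^0·y^2 ↦ 1·X^0·Y^2·Z^1.
  monomial -2·x^0·y^1 ↦ -2·X^0·Y^1·Z^2.
Collecting: F(X, Y, Z) = -X**3 + X**2*Z - 2*X*Y**2 + 2*X*Y*Z + 3*X*Z**2 - Y**3 + Y**2*Z - 2*Y*Z**2.


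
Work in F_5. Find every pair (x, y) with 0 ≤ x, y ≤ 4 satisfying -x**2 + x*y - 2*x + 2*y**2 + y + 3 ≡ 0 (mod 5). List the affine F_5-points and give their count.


Affine F_5-points: {(1, 0), (1, 4), (2, 0), (2, 1)}; count = 4.

For each of the 25 pairs (x, y) ∈ F_5², evaluate f(x, y) mod 5. Record the zeros.
  x = 0: [0↦3, 1↦1, 2↦3, 3↦4, 4↦4]  zeros at y ∈ ∅
  x = 1: [0↦0, 1↦4, 2↦2, 3↦4, 4↦0]  zeros at y ∈ {0, 4}
  x = 2: [0↦0, 1↦0, 2↦4, 3↦2, 4↦4]  zeros at y ∈ {0, 1}
  x = 3: [0↦3, 1↦4, 2↦4, 3↦3, 4↦1]  zeros at y ∈ ∅
  x = 4: [0↦4, 1↦1, 2↦2, 3↦2, 4↦1]  zeros at y ∈ ∅
Collecting zeros: affine points = {(1, 0), (1, 4), (2, 0), (2, 1)}.
Total count |C(F_5)_aff| = 4.


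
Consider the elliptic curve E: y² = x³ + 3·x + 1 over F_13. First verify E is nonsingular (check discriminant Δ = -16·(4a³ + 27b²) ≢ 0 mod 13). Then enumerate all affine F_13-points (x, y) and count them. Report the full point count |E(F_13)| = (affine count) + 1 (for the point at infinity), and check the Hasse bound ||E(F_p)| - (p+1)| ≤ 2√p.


Affine points = {(0, 1), (0, 12), (4, 5), (4, 8), (6, 1), (6, 12), (7, 1), (7, 12), (8, 2), (8, 11), (9, 4), (9, 9), (10, 2), (10, 11), (11, 0), (12, 6), (12, 7)}; affine count = 17; |E(F_13)| = 18.

Discriminant check: Δ ∝ 4a³ + 27b² = 4·3³ + 27·1² = 4·27 + 27·1 ≡ 5 (mod 13). Nonzero ⇒ E is nonsingular.
For each x ∈ F_13, compute rhs = x³ + 3·x + 1 mod 13, then count y ∈ F_13 with y² ≡ rhs.
  x = 0: rhs = 1, matching y values: 1, 12 (2 points).
  x = 1: rhs = 5, matching y values: none (0 points).
  x = 2: rhs = 2, matching y values: none (0 points).
  x = 3: rhs = 11, matching y values: none (0 points).
  x = 4: rhs = 12, matching y values: 5, 8 (2 points).
  x = 5: rhs = 11, matching y values: none (0 points).
  x = 6: rhs = 1, matching y values: 1, 12 (2 points).
  x = 7: rhs = 1, matching y values: 1, 12 (2 points).
  x = 8: rhs = 4, matching y values: 2, 11 (2 points).
  x = 9: rhs = 3, matching y values: 4, 9 (2 points).
  x = 10: rhs = 4, matching y values: 2, 11 (2 points).
  x = 11: rhs = 0, matching y values: 0 (1 points).
  x = 12: rhs = 10, matching y values: 6, 7 (2 points).
Total affine count: 17.
Full point count |E(F_13)| = 17 + 1 = 18.
Hasse bound: |18 − (13+1)| = |4| = 4 ≤ 2√13 ≈ 7.2111 ✓.


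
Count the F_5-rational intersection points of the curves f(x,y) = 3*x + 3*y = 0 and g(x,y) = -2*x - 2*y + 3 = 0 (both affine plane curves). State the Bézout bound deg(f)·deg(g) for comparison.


Common zeros: ∅; count = 0; Bézout bound = 1.

deg(f) = 1, deg(g) = 1, so Bézout bound = 1.
Scan x ∈ F_5. For each x, list the y ∈ F_5 with f(x, y) ≡ 0 and those with g(x, y) ≡ 0 (mod 5); the common zeros in that column are the intersection.
  x = 0: f ≡ 0 at y ∈ {0}; g ≡ 0 at y ∈ {4}; common: ∅.
  x = 1: f ≡ 0 at y ∈ {4}; g ≡ 0 at y ∈ {3}; common: ∅.
  x = 2: f ≡ 0 at y ∈ {3}; g ≡ 0 at y ∈ {2}; common: ∅.
  x = 3: f ≡ 0 at y ∈ {2}; g ≡ 0 at y ∈ {1}; common: ∅.
  x = 4: f ≡ 0 at y ∈ {1}; g ≡ 0 at y ∈ {0}; common: ∅.
Collecting: common zeros = ∅, so the count is 0.
Comparison with the Bézout bound: 0 ≤ 1 = deg(f)·deg(g), as expected for curves with no common component (the affine F_5-count falls short of the bound because intersections may lie at infinity, over extension fields, or carry multiplicity).


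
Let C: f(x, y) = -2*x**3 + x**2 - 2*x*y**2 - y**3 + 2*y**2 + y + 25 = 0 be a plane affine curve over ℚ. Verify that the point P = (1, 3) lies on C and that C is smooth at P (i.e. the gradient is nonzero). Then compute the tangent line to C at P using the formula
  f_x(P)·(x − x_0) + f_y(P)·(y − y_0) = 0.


Tangent line at P: -22*x - 26*y + 100 = 0.

Step 1: f(1, 3) = 0, so P lies on C.
Step 2: partial derivatives
  f_x(x, y) = -6*x**2 + 2*x - 2*y**2, f_y(x, y) = -4*x*y - 3*y**2 + 4*y + 1.
  f_x(P) = -22, f_y(P) = -26 (gradient nonzero, so P is smooth).
Step 3: tangent line at P: -22·(x − 1) + -26·(y − 3) = 0.
Expanding: -22*x - 26*y + 100 = 0.


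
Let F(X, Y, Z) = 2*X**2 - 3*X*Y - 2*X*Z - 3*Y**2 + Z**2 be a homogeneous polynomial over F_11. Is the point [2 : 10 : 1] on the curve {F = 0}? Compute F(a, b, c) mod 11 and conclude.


F(2,10,1) ≡ 8 (mod 11); P is NOT on the curve.

Evaluate F(2, 10, 1) term-by-term (mod 11).
  2*X**2 ↦ 2·4·1·1 = 8
  -3*X*Y ↦ -3·2·10·1 = -60
  -2*X*Z ↦ -2·2·1·1 = -4
  -3*Y**2 ↦ -3·1·100·1 = -300
  Z**2 ↦ 1·1·1·1 = 1
Sum: F(2, 10, 1) = (8) + (-60) + (-4) + (-300) + (1) = -355.
Reducing mod 11: -355 ≡ 8 (mod 11).
Since F(a, b, c) ≡ 8 ≠ 0 (mod 11), P does NOT lie on the curve.


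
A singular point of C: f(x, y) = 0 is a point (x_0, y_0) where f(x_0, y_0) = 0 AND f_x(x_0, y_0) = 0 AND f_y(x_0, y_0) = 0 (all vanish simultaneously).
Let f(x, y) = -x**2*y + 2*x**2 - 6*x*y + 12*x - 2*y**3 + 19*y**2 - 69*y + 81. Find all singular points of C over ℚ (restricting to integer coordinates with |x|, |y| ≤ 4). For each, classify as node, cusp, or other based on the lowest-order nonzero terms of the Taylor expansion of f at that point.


Singular points: {(-3, 3)}; classification: node.

Compute partial derivatives:
  f_x = -2*x*y + 4*x - 6*y + 12.
  f_y = -x**2 - 6*x - 6*y**2 + 38*y - 69.
Scan x_0 ∈ {−4, ..., 4}. For each x_0, f_y(x_0, y) is a polynomial in y; find its integer roots y ∈ {−4, ..., 4}, then test f_x and f at those candidates.
  x = -4: f_y(-4, y) = -6*y**2 + 38*y - 61; no integer root y with |y| ≤ 4.
  x = -3: f_y(-3, y) = -6*y**2 + 38*y - 60; vanishes at y ∈ {3}. (-3, 3): f_x = 0, f = 0 — SINGULAR.
  x = -2: f_y(-2, y) = -6*y**2 + 38*y - 61; no integer root y with |y| ≤ 4.
  x = -1: f_y(-1, y) = -6*y**2 + 38*y - 64; no integer root y with |y| ≤ 4.
  x = 0: f_y(0, y) = -6*y**2 + 38*y - 69; no integer root y with |y| ≤ 4.
  x = 1: f_y(1, y) = -6*y**2 + 38*y - 76; no integer root y with |y| ≤ 4.
  x = 2: f_y(2, y) = -6*y**2 + 38*y - 85; no integer root y with |y| ≤ 4.
  x = 3: f_y(3, y) = -6*y**2 + 38*y - 96; no integer root y with |y| ≤ 4.
  x = 4: f_y(4, y) = -6*y**2 + 38*y - 109; no integer root y with |y| ≤ 4.
Only singular point on the grid: (-3, 3).
Classify: substitute x = -3 + u, y = 3 + v and expand: f = -u**2*v - u**2 - 2*v**3 + v**2.
No constant or linear terms (consistent with a singular point). Quadratic part: -u**2 + v**2. Cubic part: -u**2*v - 2*v**3.
The quadratic part v**2 - u**2 = (v − u)(v + u) splits into two distinct linear factors, so there are two distinct tangent lines y − 3 = ±(x − -3) — this is a node (ordinary double point).
Classification: node.


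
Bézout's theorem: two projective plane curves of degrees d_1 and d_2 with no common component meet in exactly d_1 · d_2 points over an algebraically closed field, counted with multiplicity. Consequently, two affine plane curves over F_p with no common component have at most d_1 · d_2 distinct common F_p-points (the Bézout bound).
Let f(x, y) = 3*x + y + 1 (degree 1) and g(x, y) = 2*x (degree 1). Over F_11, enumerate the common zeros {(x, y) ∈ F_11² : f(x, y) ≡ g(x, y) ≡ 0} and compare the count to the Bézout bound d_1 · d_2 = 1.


Common zeros: {(0, 10)}; count = 1; Bézout bound = 1.

deg(f) = 1, deg(g) = 1, so Bézout bound = 1.
Scan x ∈ F_11. For each x, list the y ∈ F_11 with f(x, y) ≡ 0 and those with g(x, y) ≡ 0 (mod 11); the common zeros in that column are the intersection.
  x = 0: f ≡ 0 at y ∈ {10}; g ≡ 0 at y ∈ {0, 1, 2, 3, 4, 5, 6, 7, 8, 9, 10}; common: {10}.
  x = 1: f ≡ 0 at y ∈ {7}; g ≡ 0 at y ∈ ∅; common: ∅.
  x = 2: f ≡ 0 at y ∈ {4}; g ≡ 0 at y ∈ ∅; common: ∅.
  x = 3: f ≡ 0 at y ∈ {1}; g ≡ 0 at y ∈ ∅; common: ∅.
  x = 4: f ≡ 0 at y ∈ {9}; g ≡ 0 at y ∈ ∅; common: ∅.
  x = 5: f ≡ 0 at y ∈ {6}; g ≡ 0 at y ∈ ∅; common: ∅.
  x = 6: f ≡ 0 at y ∈ {3}; g ≡ 0 at y ∈ ∅; common: ∅.
  x = 7: f ≡ 0 at y ∈ {0}; g ≡ 0 at y ∈ ∅; common: ∅.
  x = 8: f ≡ 0 at y ∈ {8}; g ≡ 0 at y ∈ ∅; common: ∅.
  x = 9: f ≡ 0 at y ∈ {5}; g ≡ 0 at y ∈ ∅; common: ∅.
  x = 10: f ≡ 0 at y ∈ {2}; g ≡ 0 at y ∈ ∅; common: ∅.
Collecting: common zeros = {(0, 10)}, so the count is 1.
Comparison with the Bézout bound: 1 ≤ 1 = deg(f)·deg(g), as expected for curves with no common component (the bound is attained).
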